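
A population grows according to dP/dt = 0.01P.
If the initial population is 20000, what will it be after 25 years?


The ODE dP/dt = 0.01P has solution P(t) = P(0)e^(0.01t).
Substitute P(0) = 20000 and t = 25: P(25) = 20000 e^(0.25) ≈ 25681.


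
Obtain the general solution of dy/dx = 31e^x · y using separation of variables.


Separate variables: dy/y = 31e^x dx.
Integrate: ln|y| = 31e^x + C₀.
Exponentiate: y = Ce^(31e^x).


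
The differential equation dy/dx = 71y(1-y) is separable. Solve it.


Separate: dy/[y(1-y)] = 71 dx.
Partial fractions: 1/[y(1-y)] = 1/y + 1/(1-y).
Integrate: ln|y/(1-y)| = 71x + C₀.
Solve for y: y = 1/(1 + Ce^(-71x)).


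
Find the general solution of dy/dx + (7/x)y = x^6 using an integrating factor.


P(x) = 7/x ⇒ μ = x^7.
(x^7 y)' = x^7·x^6 = x^13.
Integrate: x^7 y = x^14/(14) + C.
Solve for y: y = (1/14)x^7 + C/x^7.


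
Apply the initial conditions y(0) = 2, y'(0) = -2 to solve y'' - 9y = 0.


Characteristic roots of r² - 9 = 0 are -3, 3.
General solution y = c₁ e^(-3x) + c₂ e^(3x).
Apply y(0) = 2: c₁ + c₂ = 2. Apply y'(0) = -2: -3 c₁ + 3 c₂ = -2.
Solve: c₁ = 4/3, c₂ = 2/3.
Particular solution: y = (4/3)e^(-3x) + (2/3)e^(3x).


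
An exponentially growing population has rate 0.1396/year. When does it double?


Exponential growth: P(t) = P₀ e^(0.1396t). Set P(t)/P₀ = 2: e^(0.1396t) = 2.
Solve: t = ln(2)/0.1396 ≈ 4.97 years.


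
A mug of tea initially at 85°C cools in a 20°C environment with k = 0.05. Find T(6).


Newton's law: dT/dt = -k(T - T_a) has solution T(t) = T_a + (T₀ - T_a)e^(-kt).
Plug in T_a = 20, T₀ = 85, k = 0.05, t = 6: T(6) = 20 + (65)e^(-0.30) ≈ 68.2°C.


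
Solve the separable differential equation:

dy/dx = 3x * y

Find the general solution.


Separate variables: dy/y = 3x dx.
Integrate: ln|y| = (3/2)x^2 + C₀.
Exponentiate: y = Ce^((3/2)x^2).


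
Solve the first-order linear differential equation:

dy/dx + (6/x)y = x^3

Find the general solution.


P(x) = 6/x ⇒ μ = x^6.
(x^6 y)' = x^9 ⇒ x^6 y = x^10/(10) + C.
Solve for y: y = (1/10)x^4 + C/x^6.


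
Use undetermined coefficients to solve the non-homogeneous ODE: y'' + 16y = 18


Homogeneous part: r² + 16 = 0 ⇒ r = ±4i, so y_h = C₁cos(4x) + C₂sin(4x).
Try constant y_p = A; plug in: 16A = 18 ⇒ A = 9/8.
General solution: y = C₁cos(4x) + C₂sin(4x) + 9/8.


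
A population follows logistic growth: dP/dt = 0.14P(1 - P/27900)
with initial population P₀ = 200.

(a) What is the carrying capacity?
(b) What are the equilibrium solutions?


Logistic ODE dP/dt = 0.14P(1 - P/27900) has equilibria where dP/dt = 0, i.e. P = 0 or P = 27900.
The coefficient (1 - P/K) = 0 when P = K, identifying K = 27900 as the carrying capacity.
(a) K = 27900; (b) equilibria P = 0 and P = 27900.


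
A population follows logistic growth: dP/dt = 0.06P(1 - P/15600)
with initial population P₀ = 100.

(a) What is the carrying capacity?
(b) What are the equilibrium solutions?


Logistic ODE dP/dt = 0.06P(1 - P/15600) has equilibria where dP/dt = 0, i.e. P = 0 or P = 15600.
The coefficient (1 - P/K) = 0 when P = K, identifying K = 15600 as the carrying capacity.
(a) K = 15600; (b) equilibria P = 0 and P = 15600.


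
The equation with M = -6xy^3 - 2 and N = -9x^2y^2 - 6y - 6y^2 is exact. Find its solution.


Check exactness: ∂M/∂y = -18xy^2 and ∂N/∂x = -18xy^2; equal, so the equation is exact.
Integrate M with respect to x (treating y as constant): ∫M dx = -3x^2y^3 - 2x + h(y).
Differentiate w.r.t. y and set equal to N: the x-dependent terms already match, leaving h'(y) = -6y - 6y^2. Integrate: h(y) = -3y^2 - 2y^3.
So F(x,y) = -3x^2y^3 - 2x - 3y^2 - 2y^3.
General solution: -3x^2y^3 - 2x - 3y^2 - 2y^3 = C.


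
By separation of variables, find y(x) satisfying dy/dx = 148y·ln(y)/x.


Separate: dy/[y ln(y)] = 148 dx/x.
Substitute u = ln(y): du/u = 148 dx/x.
Integrate: ln|ln(y)| = 148ln|x| + C₀, hence ln(y) = C·x^148.


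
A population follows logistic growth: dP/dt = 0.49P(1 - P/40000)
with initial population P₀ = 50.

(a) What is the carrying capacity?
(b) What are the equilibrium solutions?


Logistic ODE dP/dt = 0.49P(1 - P/40000) has equilibria where dP/dt = 0, i.e. P = 0 or P = 40000.
The coefficient (1 - P/K) = 0 when P = K, identifying K = 40000 as the carrying capacity.
(a) K = 40000; (b) equilibria P = 0 and P = 40000.


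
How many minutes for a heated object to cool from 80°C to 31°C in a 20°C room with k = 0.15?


From T(t) = T_a + (T₀ - T_a)e^(-kt), set T(t) = 31:
(31 - 20) / (80 - 20) = e^(-0.15t), so t = -ln(0.183)/0.15 ≈ 11.3 minutes.


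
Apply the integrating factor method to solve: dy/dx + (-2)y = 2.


P(x) = -2 ⇒ μ = e^(-2x).
(μ y)' = 2e^(-2x) ⇒ μ y = -e^(-2x) + C.
Divide by μ: y = -1 + Ce^(2x).


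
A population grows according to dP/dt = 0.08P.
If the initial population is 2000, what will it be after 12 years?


The ODE dP/dt = 0.08P has solution P(t) = P(0)e^(0.08t).
Substitute P(0) = 2000 and t = 12: P(12) = 2000 e^(0.96) ≈ 5223.


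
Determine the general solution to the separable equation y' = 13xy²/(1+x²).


Separate: dy/y² = 13x/(1+x²) dx.
Integrate LHS: ∫ dy/y² = -1/y.
Integrate RHS via u = 1+x²: (13/2)ln(1+x²) + C.
Result: -1/y = (13/2)ln(1+x²) + C.


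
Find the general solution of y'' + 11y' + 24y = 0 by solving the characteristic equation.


Characteristic equation: r² + 11r + 24 = 0.
Factor: (r + 3)(r + 8) = 0 ⇒ r = -3, -8 (distinct real).
General solution: y = C₁e^(-3x) + C₂e^(-8x).


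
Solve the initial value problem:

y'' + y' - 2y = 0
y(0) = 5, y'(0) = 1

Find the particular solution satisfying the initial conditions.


Characteristic roots of r² + r - 2 = 0 are -2, 1.
General solution y = c₁ e^(-2x) + c₂ e^(x).
Apply y(0) = 5: c₁ + c₂ = 5. Apply y'(0) = 1: -2 c₁ + 1 c₂ = 1.
Solve: c₁ = 4/3, c₂ = 11/3.
Particular solution: y = (4/3)e^(-2x) + (11/3)e^(x).


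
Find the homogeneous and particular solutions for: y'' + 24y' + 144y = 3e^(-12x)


Characteristic polynomial (r + 12)² = 0; repeated root r = -12.
y_h = (C₁ + C₂x)e^(-12x). Forcing matches the repeated root (resonance), so try y_p = Ax² e^(-12x).
Substitute and solve for A: 2A = 3, so A = 3/2.
General solution: y = (C₁ + C₂x + (3/2)x²)e^(-12x).


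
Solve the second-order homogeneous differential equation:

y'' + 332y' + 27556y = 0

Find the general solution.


Characteristic equation: r² + 332r + 27556 = 0, i.e. (r + 166)² = 0.
Repeated root r = -166; include an x factor for the second linearly independent solution.
General solution: y = (C₁ + C₂x)e^(-166x).


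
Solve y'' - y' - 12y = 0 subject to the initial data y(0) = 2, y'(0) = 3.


Characteristic roots of r² - r - 12 = 0 are 4, -3.
General solution y = c₁ e^(4x) + c₂ e^(-3x).
Apply y(0) = 2: c₁ + c₂ = 2. Apply y'(0) = 3: 4 c₁ - 3 c₂ = 3.
Solve: c₁ = 9/7, c₂ = 5/7.
Particular solution: y = (9/7)e^(4x) + (5/7)e^(-3x).


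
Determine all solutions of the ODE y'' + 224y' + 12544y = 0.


Characteristic equation: r² + 224r + 12544 = 0, i.e. (r + 112)² = 0.
Repeated root r = -112; include an x factor for the second linearly independent solution.
General solution: y = (C₁ + C₂x)e^(-112x).


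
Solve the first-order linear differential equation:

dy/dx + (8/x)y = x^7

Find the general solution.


P(x) = 8/x ⇒ μ = x^8.
(x^8 y)' = x^8·x^7 = x^15.
Integrate: x^8 y = x^16/(16) + C.
Solve for y: y = (1/16)x^8 + C/x^8.


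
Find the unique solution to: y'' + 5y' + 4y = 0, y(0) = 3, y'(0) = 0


Characteristic roots of r² + 5r + 4 = 0 are -4, -1.
General solution y = c₁ e^(-4x) + c₂ e^(-x).
Apply y(0) = 3: c₁ + c₂ = 3. Apply y'(0) = 0: -4 c₁ - 1 c₂ = 0.
Solve: c₁ = -1, c₂ = 4.
Particular solution: y = -e^(-4x) + 4e^(-x).


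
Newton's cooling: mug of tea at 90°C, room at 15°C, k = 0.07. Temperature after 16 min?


Newton's law: dT/dt = -k(T - T_a) has solution T(t) = T_a + (T₀ - T_a)e^(-kt).
Plug in T_a = 15, T₀ = 90, k = 0.07, t = 16: T(16) = 15 + (75)e^(-1.12) ≈ 39.5°C.


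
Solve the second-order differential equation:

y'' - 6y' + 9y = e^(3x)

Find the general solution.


Characteristic polynomial (r - 3)² = 0; repeated root r = 3.
y_h = (C₁ + C₂x)e^(3x). Forcing matches the repeated root (resonance), so try y_p = Ax² e^(3x).
Substitute and solve for A: 2A = 1, so A = 1/2.
General solution: y = (C₁ + C₂x + (1/2)x²)e^(3x).


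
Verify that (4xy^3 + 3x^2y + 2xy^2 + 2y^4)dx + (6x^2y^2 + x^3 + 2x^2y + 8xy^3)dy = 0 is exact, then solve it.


Check exactness: ∂M/∂y = 12xy^2 + 3x^2 + 4xy + 8y^3 and ∂N/∂x = 12xy^2 + 3x^2 + 4xy + 8y^3; equal, so the equation is exact.
Integrate M with respect to x (treating y as constant): ∫M dx = 2x^2y^3 + x^3y + x^2y^2 + 2xy^4 + h(y).
Differentiate w.r.t. y and set equal to N: all terms match, so h'(y) = 0 and h is a constant absorbed into C.
General solution: 2x^2y^3 + x^3y + x^2y^2 + 2xy^4 = C.


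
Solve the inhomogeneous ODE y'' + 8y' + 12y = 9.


Characteristic roots of r² + 8r + 12 = 0 are -6, -2.
y_h = C₁e^(-6x) + C₂e^(-2x).
Constant forcing; try y_p = A. Then 12A = 9 ⇒ A = 3/4.
General solution: y = C₁e^(-6x) + C₂e^(-2x) + 3/4.


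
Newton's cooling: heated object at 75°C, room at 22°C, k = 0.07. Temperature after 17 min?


Newton's law: dT/dt = -k(T - T_a) has solution T(t) = T_a + (T₀ - T_a)e^(-kt).
Plug in T_a = 22, T₀ = 75, k = 0.07, t = 17: T(17) = 22 + (53)e^(-1.19) ≈ 38.1°C.


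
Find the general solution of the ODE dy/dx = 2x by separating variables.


Integrate both sides with respect to x: y = ∫ 2x dx = x^2 + C.


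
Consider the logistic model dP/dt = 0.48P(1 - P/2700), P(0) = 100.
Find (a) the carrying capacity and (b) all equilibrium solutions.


Logistic ODE dP/dt = 0.48P(1 - P/2700) has equilibria where dP/dt = 0, i.e. P = 0 or P = 2700.
The coefficient (1 - P/K) = 0 when P = K, identifying K = 2700 as the carrying capacity.
(a) K = 2700; (b) equilibria P = 0 and P = 2700.


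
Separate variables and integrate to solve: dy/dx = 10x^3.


Integrate both sides with respect to x: y = ∫ 10x^3 dx = (5/2)x^4 + C.


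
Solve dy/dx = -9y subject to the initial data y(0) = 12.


General solution of y' = -9y is y = Ce^(-9x).
Apply y(0) = 12: C = 12.
Particular solution: y = 12e^(-9x).


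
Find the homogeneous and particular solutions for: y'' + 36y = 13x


Homogeneous: r² + 36 = 0 ⇒ r = ±6i, y_h = C₁cos(6x) + C₂sin(6x).
Polynomial forcing; try y_p = Ax + B. Then y_p'' + 36 y_p = 36(Ax + B) = 13x, so B = 0 and A = 13/36.
General solution: y = C₁cos(6x) + C₂sin(6x) + (13/36)x.


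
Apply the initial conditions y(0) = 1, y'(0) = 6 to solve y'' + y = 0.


Characteristic roots of r² + 1 = 0 are ±1i, so y = C₁cos(x) + C₂sin(x).
Apply y(0) = 1: C₁ = 1. Differentiate and apply y'(0) = 6: 1·C₂ = 6, so C₂ = 6.
Particular solution: y = cos(x) + 6sin(x).


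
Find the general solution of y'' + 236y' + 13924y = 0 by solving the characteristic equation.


Characteristic equation: r² + 236r + 13924 = 0, i.e. (r + 118)² = 0.
Repeated root r = -118; include an x factor for the second linearly independent solution.
General solution: y = (C₁ + C₂x)e^(-118x).


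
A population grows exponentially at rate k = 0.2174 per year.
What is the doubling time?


Exponential growth: P(t) = P₀ e^(0.2174t). Set P(t)/P₀ = 2: e^(0.2174t) = 2.
Solve: t = ln(2)/0.2174 ≈ 3.19 years.


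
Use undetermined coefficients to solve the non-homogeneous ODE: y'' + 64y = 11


Homogeneous part: r² + 64 = 0 ⇒ r = ±8i, so y_h = C₁cos(8x) + C₂sin(8x).
Try constant y_p = A; plug in: 64A = 11 ⇒ A = 11/64.
General solution: y = C₁cos(8x) + C₂sin(8x) + 11/64.


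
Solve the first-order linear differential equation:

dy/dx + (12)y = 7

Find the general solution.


P(x) = 12, Q(x) = 7; integrating factor μ = e^(12x).
(μ y)' = 7e^(12x) ⇒ μ y = (7/12)e^(12x) + C.
Divide by μ: y = 7/12 + Ce^(-12x).


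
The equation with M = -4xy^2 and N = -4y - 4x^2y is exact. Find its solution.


Check exactness: ∂M/∂y = -8xy and ∂N/∂x = -8xy; equal, so the equation is exact.
Integrate M with respect to x (treating y as constant): ∫M dx = -2x^2y^2 + h(y).
Differentiate w.r.t. y and set equal to N: the x-dependent terms already match, leaving h'(y) = -4y. Integrate: h(y) = -2y^2.
So F(x,y) = -2y^2 - 2x^2y^2.
General solution: -2y^2 - 2x^2y^2 = C.


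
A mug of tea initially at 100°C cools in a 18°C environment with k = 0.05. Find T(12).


Newton's law: dT/dt = -k(T - T_a) has solution T(t) = T_a + (T₀ - T_a)e^(-kt).
Plug in T_a = 18, T₀ = 100, k = 0.05, t = 12: T(12) = 18 + (82)e^(-0.60) ≈ 63.0°C.


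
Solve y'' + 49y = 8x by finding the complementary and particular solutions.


Homogeneous: r² + 49 = 0 ⇒ r = ±7i, y_h = C₁cos(7x) + C₂sin(7x).
Polynomial forcing; try y_p = Ax + B. Then y_p'' + 49 y_p = 49(Ax + B) = 8x, so B = 0 and A = 8/49.
General solution: y = C₁cos(7x) + C₂sin(7x) + (8/49)x.


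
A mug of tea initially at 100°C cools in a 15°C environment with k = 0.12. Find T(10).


Newton's law: dT/dt = -k(T - T_a) has solution T(t) = T_a + (T₀ - T_a)e^(-kt).
Plug in T_a = 15, T₀ = 100, k = 0.12, t = 10: T(10) = 15 + (85)e^(-1.20) ≈ 40.6°C.


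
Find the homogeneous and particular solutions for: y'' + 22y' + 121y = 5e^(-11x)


Characteristic polynomial (r + 11)² = 0; repeated root r = -11.
y_h = (C₁ + C₂x)e^(-11x). Forcing matches the repeated root (resonance), so try y_p = Ax² e^(-11x).
Substitute and solve for A: 2A = 5, so A = 5/2.
General solution: y = (C₁ + C₂x + (5/2)x²)e^(-11x).


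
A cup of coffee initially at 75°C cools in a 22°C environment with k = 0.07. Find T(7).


Newton's law: dT/dt = -k(T - T_a) has solution T(t) = T_a + (T₀ - T_a)e^(-kt).
Plug in T_a = 22, T₀ = 75, k = 0.07, t = 7: T(7) = 22 + (53)e^(-0.49) ≈ 54.5°C.


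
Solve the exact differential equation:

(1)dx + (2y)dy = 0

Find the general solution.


Check exactness: ∂M/∂y = 0 and ∂N/∂x = 0; equal, so the equation is exact.
Integrate M with respect to x (treating y as constant): ∫M dx = x + h(y).
Differentiate w.r.t. y and set equal to N: the x-dependent terms already match, leaving h'(y) = 2y. Integrate: h(y) = y^2.
So F(x,y) = y^2 + x.
General solution: y^2 + x = C.


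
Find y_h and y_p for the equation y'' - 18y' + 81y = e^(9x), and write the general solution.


Characteristic polynomial (r - 9)² = 0; repeated root r = 9.
y_h = (C₁ + C₂x)e^(9x). Forcing matches the repeated root (resonance), so try y_p = Ax² e^(9x).
Substitute and solve for A: 2A = 1, so A = 1/2.
General solution: y = (C₁ + C₂x + (1/2)x²)e^(9x).


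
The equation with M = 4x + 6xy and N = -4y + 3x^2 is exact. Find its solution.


Check exactness: ∂M/∂y = 6x and ∂N/∂x = 6x; equal, so the equation is exact.
Integrate M with respect to x (treating y as constant): ∫M dx = 2x^2 + 3x^2y + h(y).
Differentiate w.r.t. y and set equal to N: the x-dependent terms already match, leaving h'(y) = -4y. Integrate: h(y) = -2y^2.
So F(x,y) = -2y^2 + 2x^2 + 3x^2y.
General solution: -2y^2 + 2x^2 + 3x^2y = C.


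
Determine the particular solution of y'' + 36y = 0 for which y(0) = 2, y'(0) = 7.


Characteristic roots of r² + 36 = 0 are ±6i, so y = C₁cos(6x) + C₂sin(6x).
Apply y(0) = 2: C₁ = 2. Differentiate and apply y'(0) = 7: 6·C₂ = 7, so C₂ = 7/6.
Particular solution: y = 2cos(6x) + (7/6)sin(6x).


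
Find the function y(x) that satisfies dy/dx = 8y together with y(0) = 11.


General solution of y' = 8y is y = Ce^(8x).
Apply y(0) = 11: C = 11.
Particular solution: y = 11e^(8x).


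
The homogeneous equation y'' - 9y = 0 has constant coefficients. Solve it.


Characteristic equation: r² - 9 = 0.
Factor: (r + 3)(r - 3) = 0 ⇒ r = -3, 3 (distinct real).
General solution: y = C₁e^(-3x) + C₂e^(3x).


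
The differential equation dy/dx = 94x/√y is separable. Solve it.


Separate: √y dy = 94x dx.
Integrate: (2/3)y^(3/2) = 47x² + C.


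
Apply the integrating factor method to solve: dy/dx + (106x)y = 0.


P(x) = 106x ⇒ μ = e^(53x²).
Q(x) = 0 so μ y is constant: y = Ce^(-53x²).


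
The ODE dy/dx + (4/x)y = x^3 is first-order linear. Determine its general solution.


P(x) = 4/x ⇒ μ = x^4.
(x^4 y)' = x^4·x^3 = x^7.
Integrate: x^4 y = x^8/(8) + C.
Solve for y: y = (1/8)x^4 + C/x^4.


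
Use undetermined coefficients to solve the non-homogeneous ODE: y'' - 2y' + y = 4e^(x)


Characteristic polynomial (r - 1)² = 0; repeated root r = 1.
y_h = (C₁ + C₂x)e^(x). Forcing matches the repeated root (resonance), so try y_p = Ax² e^(x).
Substitute and solve for A: 2A = 4, so A = 2.
General solution: y = (C₁ + C₂x + 2x²)e^(x).


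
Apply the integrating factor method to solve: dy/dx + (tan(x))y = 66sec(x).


P(x) = tan(x) ⇒ μ = e^(∫tan(x)dx) = sec(x).
(sec(x) y)' = 66sec²(x) ⇒ sec(x) y = 66tan(x) + C.
Multiply by cos(x): y = 66sin(x) + C·cos(x).


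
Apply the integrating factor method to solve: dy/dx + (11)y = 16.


P(x) = 11, Q(x) = 16; integrating factor μ = e^(11x).
(μ y)' = 16e^(11x) ⇒ μ y = (16/11)e^(11x) + C.
Divide by μ: y = 16/11 + Ce^(-11x).


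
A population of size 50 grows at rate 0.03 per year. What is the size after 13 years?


The ODE dP/dt = 0.03P has solution P(t) = P(0)e^(0.03t).
Substitute P(0) = 50 and t = 13: P(13) = 50 e^(0.39) ≈ 74.


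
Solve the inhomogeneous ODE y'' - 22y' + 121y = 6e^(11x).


Characteristic polynomial (r - 11)² = 0; repeated root r = 11.
y_h = (C₁ + C₂x)e^(11x). Forcing matches the repeated root (resonance), so try y_p = Ax² e^(11x).
Substitute and solve for A: 2A = 6, so A = 3.
General solution: y = (C₁ + C₂x + 3x²)e^(11x).


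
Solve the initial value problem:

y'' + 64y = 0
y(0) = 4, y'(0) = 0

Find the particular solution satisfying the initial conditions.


Characteristic roots of r² + 64 = 0 are ±8i, so y = C₁cos(8x) + C₂sin(8x).
Apply y(0) = 4: C₁ = 4. Differentiate and apply y'(0) = 0: 8·C₂ = 0, so C₂ = 0.
Particular solution: y = 4cos(8x).


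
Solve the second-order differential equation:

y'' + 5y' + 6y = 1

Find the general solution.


Characteristic roots of r² + 5r + 6 = 0 are -3, -2.
y_h = C₁e^(-3x) + C₂e^(-2x).
Constant forcing; try y_p = A. Then 6A = 1 ⇒ A = 1/6.
General solution: y = C₁e^(-3x) + C₂e^(-2x) + 1/6.


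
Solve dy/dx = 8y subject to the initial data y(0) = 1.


General solution of y' = 8y is y = Ce^(8x).
Apply y(0) = 1: C = 1.
Particular solution: y = e^(8x).


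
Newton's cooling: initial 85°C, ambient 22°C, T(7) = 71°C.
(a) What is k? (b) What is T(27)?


Newton's law: T(t) = T_a + (T₀ - T_a)e^(-kt).
(a) Use T(7) = 71: (71 - 22)/(85 - 22) = e^(-k·7), so k = -ln(0.778)/7 ≈ 0.0359.
(b) Apply k to t = 27: T(27) = 22 + (63)e^(-0.969) ≈ 45.9°C.


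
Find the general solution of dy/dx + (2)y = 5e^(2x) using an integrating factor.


P(x) = 2 ⇒ μ = e^(2x).
(μ y)' = 5e^(4x) ⇒ μ y = (5/4)e^(4x) + C.
Divide by μ: y = (5/4)e^(2x) + Ce^(-2x).


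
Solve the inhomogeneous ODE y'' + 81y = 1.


Homogeneous part: r² + 81 = 0 ⇒ r = ±9i, so y_h = C₁cos(9x) + C₂sin(9x).
Try constant y_p = A; plug in: 81A = 1 ⇒ A = 1/81.
General solution: y = C₁cos(9x) + C₂sin(9x) + 1/81.


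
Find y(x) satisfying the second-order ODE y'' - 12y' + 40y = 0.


Characteristic equation: r² - 12r + 40 = 0.
Discriminant is negative; roots r = 6 ± 2i (complex conjugate pair).
General solution uses e^(α x)(C₁ cos(β x) + C₂ sin(β x)): y = e^(6x)(C₁cos(2x) + C₂sin(2x)).


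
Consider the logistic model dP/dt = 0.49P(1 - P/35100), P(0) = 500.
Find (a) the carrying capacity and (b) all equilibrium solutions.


Logistic ODE dP/dt = 0.49P(1 - P/35100) has equilibria where dP/dt = 0, i.e. P = 0 or P = 35100.
The coefficient (1 - P/K) = 0 when P = K, identifying K = 35100 as the carrying capacity.
(a) K = 35100; (b) equilibria P = 0 and P = 35100.


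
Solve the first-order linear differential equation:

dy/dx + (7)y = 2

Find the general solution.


P(x) = 7, Q(x) = 2; integrating factor μ = e^(7x).
(μ y)' = 2e^(7x) ⇒ μ y = (2/7)e^(7x) + C.
Divide by μ: y = 2/7 + Ce^(-7x).


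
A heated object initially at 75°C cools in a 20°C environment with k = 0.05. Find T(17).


Newton's law: dT/dt = -k(T - T_a) has solution T(t) = T_a + (T₀ - T_a)e^(-kt).
Plug in T_a = 20, T₀ = 75, k = 0.05, t = 17: T(17) = 20 + (55)e^(-0.85) ≈ 43.5°C.


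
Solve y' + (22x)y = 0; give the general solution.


P(x) = 22x ⇒ μ = e^(11x²).
Q(x) = 0 so μ y is constant: y = Ce^(-11x²).


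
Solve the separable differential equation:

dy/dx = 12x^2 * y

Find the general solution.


Separate variables: dy/y = 12x^2 dx.
Integrate: ln|y| = 4x^3 + C₀.
Exponentiate: y = Ce^(4x^3).


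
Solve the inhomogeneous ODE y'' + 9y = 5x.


Homogeneous: r² + 9 = 0 ⇒ r = ±3i, y_h = C₁cos(3x) + C₂sin(3x).
Polynomial forcing; try y_p = Ax + B. Then y_p'' + 9 y_p = 9(Ax + B) = 5x, so B = 0 and A = 5/9.
General solution: y = C₁cos(3x) + C₂sin(3x) + (5/9)x.


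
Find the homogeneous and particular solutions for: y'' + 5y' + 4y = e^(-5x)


Characteristic roots of r² + 5r + 4 = 0 are -4, -1.
y_h = C₁e^(-4x) + C₂e^(-x).
Forcing exponent -5 is not a characteristic root; try y_p = Ae^(-5x).
Substitute: A·(25 + (5)·-5 + (4)) = A·4 = 1, so A = 1/4.
General solution: y = C₁e^(-4x) + C₂e^(-x) + (1/4)e^(-5x).


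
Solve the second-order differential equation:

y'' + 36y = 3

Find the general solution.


Homogeneous part: r² + 36 = 0 ⇒ r = ±6i, so y_h = C₁cos(6x) + C₂sin(6x).
Try constant y_p = A; plug in: 36A = 3 ⇒ A = 1/12.
General solution: y = C₁cos(6x) + C₂sin(6x) + 1/12.


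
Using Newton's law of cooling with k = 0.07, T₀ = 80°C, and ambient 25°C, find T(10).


Newton's law: dT/dt = -k(T - T_a) has solution T(t) = T_a + (T₀ - T_a)e^(-kt).
Plug in T_a = 25, T₀ = 80, k = 0.07, t = 10: T(10) = 25 + (55)e^(-0.70) ≈ 52.3°C.


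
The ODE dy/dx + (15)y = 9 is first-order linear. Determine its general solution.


P(x) = 15, Q(x) = 9; integrating factor μ = e^(15x).
(μ y)' = 9e^(15x) ⇒ μ y = (3/5)e^(15x) + C.
Divide by μ: y = 3/5 + Ce^(-15x).


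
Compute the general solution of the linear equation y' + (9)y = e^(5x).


P(x) = 9 ⇒ μ = e^(9x).
(μ y)' = e^(14x) ⇒ μ y = e^(14x)/14 + C.
Divide by μ: y = (1/14)e^(5x) + Ce^(-9x).


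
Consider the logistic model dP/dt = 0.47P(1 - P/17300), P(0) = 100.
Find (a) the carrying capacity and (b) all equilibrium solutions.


Logistic ODE dP/dt = 0.47P(1 - P/17300) has equilibria where dP/dt = 0, i.e. P = 0 or P = 17300.
The coefficient (1 - P/K) = 0 when P = K, identifying K = 17300 as the carrying capacity.
(a) K = 17300; (b) equilibria P = 0 and P = 17300.


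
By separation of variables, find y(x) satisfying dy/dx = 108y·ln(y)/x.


Separate: dy/[y ln(y)] = 108 dx/x.
Substitute u = ln(y): du/u = 108 dx/x.
Integrate: ln|ln(y)| = 108ln|x| + C₀, hence ln(y) = C·x^108.


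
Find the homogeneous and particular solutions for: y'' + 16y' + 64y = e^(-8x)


Characteristic polynomial (r + 8)² = 0; repeated root r = -8.
y_h = (C₁ + C₂x)e^(-8x). Forcing matches the repeated root (resonance), so try y_p = Ax² e^(-8x).
Substitute and solve for A: 2A = 1, so A = 1/2.
General solution: y = (C₁ + C₂x + (1/2)x²)e^(-8x).


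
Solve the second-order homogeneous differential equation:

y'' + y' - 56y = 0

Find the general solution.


Characteristic equation: r² + r - 56 = 0.
Factor: (r + 8)(r - 7) = 0 ⇒ r = -8, 7 (distinct real).
General solution: y = C₁e^(-8x) + C₂e^(7x).


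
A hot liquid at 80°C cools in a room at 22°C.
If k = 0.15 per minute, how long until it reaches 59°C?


From T(t) = T_a + (T₀ - T_a)e^(-kt), set T(t) = 59:
(59 - 22) / (80 - 22) = e^(-0.15t), so t = -ln(0.638)/0.15 ≈ 3.0 minutes.


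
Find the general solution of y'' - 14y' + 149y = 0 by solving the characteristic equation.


Characteristic equation: r² - 14r + 149 = 0.
Discriminant is negative; roots r = 7 ± 10i (complex conjugate pair).
General solution uses e^(α x)(C₁ cos(β x) + C₂ sin(β x)): y = e^(7x)(C₁cos(10x) + C₂sin(10x)).


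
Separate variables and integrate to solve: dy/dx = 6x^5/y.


Separate variables: y dy = 6x^5 dx.
Integrate both sides: y²/2 = x^6 + C₀.
Multiply by 2: y² = 2x^6 + C.


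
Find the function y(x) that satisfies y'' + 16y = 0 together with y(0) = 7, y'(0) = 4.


Characteristic roots of r² + 16 = 0 are ±4i, so y = C₁cos(4x) + C₂sin(4x).
Apply y(0) = 7: C₁ = 7. Differentiate and apply y'(0) = 4: 4·C₂ = 4, so C₂ = 1.
Particular solution: y = 7cos(4x) + sin(4x).


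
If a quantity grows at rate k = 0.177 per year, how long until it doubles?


Exponential growth: P(t) = P₀ e^(0.177t). Set P(t)/P₀ = 2: e^(0.177t) = 2.
Solve: t = ln(2)/0.177 ≈ 3.92 years.


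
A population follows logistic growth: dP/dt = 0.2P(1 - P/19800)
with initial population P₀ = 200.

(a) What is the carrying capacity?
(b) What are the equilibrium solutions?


Logistic ODE dP/dt = 0.2P(1 - P/19800) has equilibria where dP/dt = 0, i.e. P = 0 or P = 19800.
The coefficient (1 - P/K) = 0 when P = K, identifying K = 19800 as the carrying capacity.
(a) K = 19800; (b) equilibria P = 0 and P = 19800.


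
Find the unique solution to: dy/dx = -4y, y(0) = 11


General solution of y' = -4y is y = Ce^(-4x).
Apply y(0) = 11: C = 11.
Particular solution: y = 11e^(-4x).


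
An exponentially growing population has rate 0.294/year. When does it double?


Exponential growth: P(t) = P₀ e^(0.294t). Set P(t)/P₀ = 2: e^(0.294t) = 2.
Solve: t = ln(2)/0.294 ≈ 2.36 years.


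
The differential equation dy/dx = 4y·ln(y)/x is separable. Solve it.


Separate: dy/[y ln(y)] = 4 dx/x.
Substitute u = ln(y): du/u = 4 dx/x.
Integrate: ln|ln(y)| = 4ln|x| + C₀, hence ln(y) = C·x^4.


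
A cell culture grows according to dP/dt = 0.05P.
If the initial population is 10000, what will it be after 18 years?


The ODE dP/dt = 0.05P has solution P(t) = P(0)e^(0.05t).
Substitute P(0) = 10000 and t = 18: P(18) = 10000 e^(0.90) ≈ 24596.


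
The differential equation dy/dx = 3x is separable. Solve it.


Integrate both sides with respect to x: y = ∫ 3x dx = (3/2)x^2 + C.


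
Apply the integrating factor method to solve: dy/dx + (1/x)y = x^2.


P(x) = 1/x ⇒ μ = x^1.
(x^1 y)' = x^3 ⇒ x^1 y = x^4/(4) + C.
Solve for y: y = (1/4)x^3 + C/x^1.


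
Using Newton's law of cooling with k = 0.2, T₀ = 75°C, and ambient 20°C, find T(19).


Newton's law: dT/dt = -k(T - T_a) has solution T(t) = T_a + (T₀ - T_a)e^(-kt).
Plug in T_a = 20, T₀ = 75, k = 0.2, t = 19: T(19) = 20 + (55)e^(-3.80) ≈ 21.2°C.


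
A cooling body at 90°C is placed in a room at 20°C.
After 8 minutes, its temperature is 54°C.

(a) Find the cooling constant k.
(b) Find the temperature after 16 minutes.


Newton's law: T(t) = T_a + (T₀ - T_a)e^(-kt).
(a) Use T(8) = 54: (54 - 20)/(90 - 20) = e^(-k·8), so k = -ln(0.486)/8 ≈ 0.0903.
(b) Apply k to t = 16: T(16) = 20 + (70)e^(-1.444) ≈ 36.5°C.


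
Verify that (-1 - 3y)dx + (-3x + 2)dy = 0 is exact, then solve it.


Check exactness: ∂M/∂y = -3 and ∂N/∂x = -3; equal, so the equation is exact.
Integrate M with respect to x (treating y as constant): ∫M dx = -x - 3xy + h(y).
Differentiate w.r.t. y and set equal to N: the x-dependent terms already match, leaving h'(y) = 2. Integrate: h(y) = 2y.
So F(x,y) = -x - 3xy + 2y.
General solution: -x - 3xy + 2y = C.


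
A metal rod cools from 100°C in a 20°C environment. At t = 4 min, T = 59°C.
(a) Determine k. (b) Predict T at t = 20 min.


Newton's law: T(t) = T_a + (T₀ - T_a)e^(-kt).
(a) Use T(4) = 59: (59 - 20)/(100 - 20) = e^(-k·4), so k = -ln(0.487)/4 ≈ 0.1796.
(b) Apply k to t = 20: T(20) = 20 + (80)e^(-3.592) ≈ 22.2°C.


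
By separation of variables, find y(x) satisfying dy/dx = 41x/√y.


Separate: √y dy = 41x dx.
Integrate: (2/3)y^(3/2) = (41/2)x² + C.


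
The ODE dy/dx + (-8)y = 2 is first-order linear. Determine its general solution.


P(x) = -8 ⇒ μ = e^(-8x).
(μ y)' = 2e^(-8x) ⇒ μ y = -(1/4)e^(-8x) + C.
Divide by μ: y = -1/4 + Ce^(8x).


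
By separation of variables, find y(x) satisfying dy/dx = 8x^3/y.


Separate variables: y dy = 8x^3 dx.
Integrate both sides: y²/2 = 2x^4 + C₀.
Multiply by 2: y² = 4x^4 + C.


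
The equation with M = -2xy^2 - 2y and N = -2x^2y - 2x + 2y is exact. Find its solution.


Check exactness: ∂M/∂y = -4xy - 2 and ∂N/∂x = -4xy - 2; equal, so the equation is exact.
Integrate M with respect to x (treating y as constant): ∫M dx = -x^2y^2 - 2xy + h(y).
Differentiate w.r.t. y and set equal to N: the x-dependent terms already match, leaving h'(y) = 2y. Integrate: h(y) = y^2.
So F(x,y) = -x^2y^2 - 2xy + y^2.
General solution: -x^2y^2 - 2xy + y^2 = C.


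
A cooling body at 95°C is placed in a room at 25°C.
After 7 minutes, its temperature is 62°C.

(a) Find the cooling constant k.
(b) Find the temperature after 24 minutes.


Newton's law: T(t) = T_a + (T₀ - T_a)e^(-kt).
(a) Use T(7) = 62: (62 - 25)/(95 - 25) = e^(-k·7), so k = -ln(0.529)/7 ≈ 0.0911.
(b) Apply k to t = 24: T(24) = 25 + (70)e^(-2.186) ≈ 32.9°C.


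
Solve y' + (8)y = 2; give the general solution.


P(x) = 8, Q(x) = 2; integrating factor μ = e^(8x).
(μ y)' = 2e^(8x) ⇒ μ y = (1/4)e^(8x) + C.
Divide by μ: y = 1/4 + Ce^(-8x).


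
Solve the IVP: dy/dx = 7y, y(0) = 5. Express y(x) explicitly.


General solution of y' = 7y is y = Ce^(7x).
Apply y(0) = 5: C = 5.
Particular solution: y = 5e^(7x).


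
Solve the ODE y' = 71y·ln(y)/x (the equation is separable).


Separate: dy/[y ln(y)] = 71 dx/x.
Substitute u = ln(y): du/u = 71 dx/x.
Integrate: ln|ln(y)| = 71ln|x| + C₀, hence ln(y) = C·x^71.


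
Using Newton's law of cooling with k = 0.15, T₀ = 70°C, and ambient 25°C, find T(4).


Newton's law: dT/dt = -k(T - T_a) has solution T(t) = T_a + (T₀ - T_a)e^(-kt).
Plug in T_a = 25, T₀ = 70, k = 0.15, t = 4: T(4) = 25 + (45)e^(-0.60) ≈ 49.7°C.


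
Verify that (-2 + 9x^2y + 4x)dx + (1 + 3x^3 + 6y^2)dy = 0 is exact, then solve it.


Check exactness: ∂M/∂y = 9x^2 and ∂N/∂x = 9x^2; equal, so the equation is exact.
Integrate M with respect to x (treating y as constant): ∫M dx = -2x + 3x^3y + 2x^2 + h(y).
Differentiate w.r.t. y and set equal to N: the x-dependent terms already match, leaving h'(y) = 1 + 6y^2. Integrate: h(y) = y + 2y^3.
So F(x,y) = -2x + y + 3x^3y + 2x^2 + 2y^3.
General solution: -2x + y + 3x^3y + 2x^2 + 2y^3 = C.


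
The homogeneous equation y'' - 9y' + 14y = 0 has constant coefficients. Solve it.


Characteristic equation: r² - 9r + 14 = 0.
Factor: (r - 7)(r - 2) = 0 ⇒ r = 7, 2 (distinct real).
General solution: y = C₁e^(7x) + C₂e^(2x).


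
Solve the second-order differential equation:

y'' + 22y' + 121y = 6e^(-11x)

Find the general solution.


Characteristic polynomial (r + 11)² = 0; repeated root r = -11.
y_h = (C₁ + C₂x)e^(-11x). Forcing matches the repeated root (resonance), so try y_p = Ax² e^(-11x).
Substitute and solve for A: 2A = 6, so A = 3.
General solution: y = (C₁ + C₂x + 3x²)e^(-11x).


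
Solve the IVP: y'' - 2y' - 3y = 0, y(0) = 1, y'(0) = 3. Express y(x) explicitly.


Characteristic roots of r² - 2r - 3 = 0 are 3, -1.
General solution y = c₁ e^(3x) + c₂ e^(-x).
Apply y(0) = 1: c₁ + c₂ = 1. Apply y'(0) = 3: 3 c₁ - 1 c₂ = 3.
Solve: c₁ = 1, c₂ = 0.
Particular solution: y = e^(3x) + 0e^(-x).


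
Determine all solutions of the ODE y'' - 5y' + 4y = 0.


Characteristic equation: r² - 5r + 4 = 0.
Factor: (r - 4)(r - 1) = 0 ⇒ r = 4, 1 (distinct real).
General solution: y = C₁e^(4x) + C₂e^(x).


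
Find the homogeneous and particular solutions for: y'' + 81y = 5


Homogeneous part: r² + 81 = 0 ⇒ r = ±9i, so y_h = C₁cos(9x) + C₂sin(9x).
Try constant y_p = A; plug in: 81A = 5 ⇒ A = 5/81.
General solution: y = C₁cos(9x) + C₂sin(9x) + 5/81.


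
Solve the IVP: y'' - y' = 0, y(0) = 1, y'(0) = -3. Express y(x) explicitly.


Characteristic roots of r² - r = 0 are 0, 1.
General solution y = c₁ + c₂ e^(x).
Apply y(0) = 1: c₁ + c₂ = 1. Apply y'(0) = -3: 0 c₁ + 1 c₂ = -3.
Solve: c₁ = 4, c₂ = -3.
Particular solution: y = 4 - 3e^(x).


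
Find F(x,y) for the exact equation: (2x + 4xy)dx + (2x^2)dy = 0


Check exactness: ∂M/∂y = 4x and ∂N/∂x = 4x; equal, so the equation is exact.
Integrate M with respect to x (treating y as constant): ∫M dx = x^2 + 2x^2y + h(y).
Differentiate w.r.t. y and set equal to N: all terms match, so h'(y) = 0 and h is a constant absorbed into C.
General solution: x^2 + 2x^2y = C.


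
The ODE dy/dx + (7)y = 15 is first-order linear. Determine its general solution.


P(x) = 7, Q(x) = 15; integrating factor μ = e^(7x).
(μ y)' = 15e^(7x) ⇒ μ y = (15/7)e^(7x) + C.
Divide by μ: y = 15/7 + Ce^(-7x).


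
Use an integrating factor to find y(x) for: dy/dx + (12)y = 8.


P(x) = 12, Q(x) = 8; integrating factor μ = e^(12x).
(μ y)' = 8e^(12x) ⇒ μ y = (2/3)e^(12x) + C.
Divide by μ: y = 2/3 + Ce^(-12x).


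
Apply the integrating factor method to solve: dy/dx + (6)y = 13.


P(x) = 6, Q(x) = 13; integrating factor μ = e^(6x).
(μ y)' = 13e^(6x) ⇒ μ y = (13/6)e^(6x) + C.
Divide by μ: y = 13/6 + Ce^(-6x).


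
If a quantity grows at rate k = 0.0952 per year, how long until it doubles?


Exponential growth: P(t) = P₀ e^(0.0952t). Set P(t)/P₀ = 2: e^(0.0952t) = 2.
Solve: t = ln(2)/0.0952 ≈ 7.28 years.


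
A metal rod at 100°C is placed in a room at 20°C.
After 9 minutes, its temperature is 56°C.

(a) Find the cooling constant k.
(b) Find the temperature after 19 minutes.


Newton's law: T(t) = T_a + (T₀ - T_a)e^(-kt).
(a) Use T(9) = 56: (56 - 20)/(100 - 20) = e^(-k·9), so k = -ln(0.450)/9 ≈ 0.0887.
(b) Apply k to t = 19: T(19) = 20 + (80)e^(-1.686) ≈ 34.8°C.


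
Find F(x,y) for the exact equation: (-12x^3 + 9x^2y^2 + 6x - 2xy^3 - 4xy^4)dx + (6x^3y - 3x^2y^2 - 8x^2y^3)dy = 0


Check exactness: ∂M/∂y = 18x^2y - 6xy^2 - 16xy^3 and ∂N/∂x = 18x^2y - 6xy^2 - 16xy^3; equal, so the equation is exact.
Integrate M with respect to x (treating y as constant): ∫M dx = -3x^4 + 3x^3y^2 + 3x^2 - x^2y^3 - 2x^2y^4 + h(y).
Differentiate w.r.t. y and set equal to N: all terms match, so h'(y) = 0 and h is a constant absorbed into C.
General solution: -3x^4 + 3x^3y^2 + 3x^2 - x^2y^3 - 2x^2y^4 = C.


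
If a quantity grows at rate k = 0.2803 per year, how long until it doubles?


Exponential growth: P(t) = P₀ e^(0.2803t). Set P(t)/P₀ = 2: e^(0.2803t) = 2.
Solve: t = ln(2)/0.2803 ≈ 2.47 years.


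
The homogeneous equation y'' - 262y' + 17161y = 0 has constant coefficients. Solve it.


Characteristic equation: r² - 262r + 17161 = 0, i.e. (r - 131)² = 0.
Repeated root r = 131; include an x factor for the second linearly independent solution.
General solution: y = (C₁ + C₂x)e^(131x).


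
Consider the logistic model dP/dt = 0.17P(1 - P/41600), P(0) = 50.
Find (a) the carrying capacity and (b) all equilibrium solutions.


Logistic ODE dP/dt = 0.17P(1 - P/41600) has equilibria where dP/dt = 0, i.e. P = 0 or P = 41600.
The coefficient (1 - P/K) = 0 when P = K, identifying K = 41600 as the carrying capacity.
(a) K = 41600; (b) equilibria P = 0 and P = 41600.


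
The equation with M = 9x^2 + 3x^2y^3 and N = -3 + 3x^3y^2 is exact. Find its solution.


Check exactness: ∂M/∂y = 9x^2y^2 and ∂N/∂x = 9x^2y^2; equal, so the equation is exact.
Integrate M with respect to x (treating y as constant): ∫M dx = 3x^3 + x^3y^3 + h(y).
Differentiate w.r.t. y and set equal to N: the x-dependent terms already match, leaving h'(y) = -3. Integrate: h(y) = -3y.
So F(x,y) = -3y + 3x^3 + x^3y^3.
General solution: -3y + 3x^3 + x^3y^3 = C.


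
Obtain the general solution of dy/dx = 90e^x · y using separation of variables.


Separate variables: dy/y = 90e^x dx.
Integrate: ln|y| = 90e^x + C₀.
Exponentiate: y = Ce^(90e^x).


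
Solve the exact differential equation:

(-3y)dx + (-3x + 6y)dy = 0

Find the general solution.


Check exactness: ∂M/∂y = -3 and ∂N/∂x = -3; equal, so the equation is exact.
Integrate M with respect to x (treating y as constant): ∫M dx = -3xy + h(y).
Differentiate w.r.t. y and set equal to N: the x-dependent terms already match, leaving h'(y) = 6y. Integrate: h(y) = 3y^2.
So F(x,y) = -3xy + 3y^2.
General solution: -3xy + 3y^2 = C.


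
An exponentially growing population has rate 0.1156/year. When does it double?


Exponential growth: P(t) = P₀ e^(0.1156t). Set P(t)/P₀ = 2: e^(0.1156t) = 2.
Solve: t = ln(2)/0.1156 ≈ 6.00 years.


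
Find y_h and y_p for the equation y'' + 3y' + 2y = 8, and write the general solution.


Characteristic roots of r² + 3r + 2 = 0 are -2, -1.
y_h = C₁e^(-2x) + C₂e^(-x).
Constant forcing; try y_p = A. Then 2A = 8 ⇒ A = 4.
General solution: y = C₁e^(-2x) + C₂e^(-x) + 4.


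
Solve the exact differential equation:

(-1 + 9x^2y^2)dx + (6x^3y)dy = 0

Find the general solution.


Check exactness: ∂M/∂y = 18x^2y and ∂N/∂x = 18x^2y; equal, so the equation is exact.
Integrate M with respect to x (treating y as constant): ∫M dx = -x + 3x^3y^2 + h(y).
Differentiate w.r.t. y and set equal to N: all terms match, so h'(y) = 0 and h is a constant absorbed into C.
General solution: -x + 3x^3y^2 = C.


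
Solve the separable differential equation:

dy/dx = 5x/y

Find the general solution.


Separate variables: y dy = 5x dx.
Integrate both sides: y²/2 = (5/2)x^2 + C₀.
Multiply by 2: y² = 5x^2 + C.


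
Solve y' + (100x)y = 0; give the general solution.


P(x) = 100x ⇒ μ = e^(50x²).
Q(x) = 0 so μ y is constant: y = Ce^(-50x²).


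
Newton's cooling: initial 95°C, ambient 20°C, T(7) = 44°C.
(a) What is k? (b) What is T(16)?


Newton's law: T(t) = T_a + (T₀ - T_a)e^(-kt).
(a) Use T(7) = 44: (44 - 20)/(95 - 20) = e^(-k·7), so k = -ln(0.320)/7 ≈ 0.1628.
(b) Apply k to t = 16: T(16) = 20 + (75)e^(-2.604) ≈ 25.5°C.


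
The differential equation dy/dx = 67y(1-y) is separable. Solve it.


Separate: dy/[y(1-y)] = 67 dx.
Partial fractions: 1/[y(1-y)] = 1/y + 1/(1-y).
Integrate: ln|y/(1-y)| = 67x + C₀.
Solve for y: y = 1/(1 + Ce^(-67x)).


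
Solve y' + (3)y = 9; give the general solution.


P(x) = 3, Q(x) = 9; integrating factor μ = e^(3x).
(μ y)' = 9e^(3x) ⇒ μ y = 3e^(3x) + C.
Divide by μ: y = 3 + Ce^(-3x).


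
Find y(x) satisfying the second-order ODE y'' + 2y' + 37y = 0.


Characteristic equation: r² + 2r + 37 = 0.
Discriminant is negative; roots r = -1 ± 6i (complex conjugate pair).
General solution uses e^(α x)(C₁ cos(β x) + C₂ sin(β x)): y = e^(-x)(C₁cos(6x) + C₂sin(6x)).


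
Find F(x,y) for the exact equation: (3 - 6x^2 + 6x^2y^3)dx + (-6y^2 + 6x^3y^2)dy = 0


Check exactness: ∂M/∂y = 18x^2y^2 and ∂N/∂x = 18x^2y^2; equal, so the equation is exact.
Integrate M with respect to x (treating y as constant): ∫M dx = 3x - 2x^3 + 2x^3y^3 + h(y).
Differentiate w.r.t. y and set equal to N: the x-dependent terms already match, leaving h'(y) = -6y^2. Integrate: h(y) = -2y^3.
So F(x,y) = 3x - 2y^3 - 2x^3 + 2x^3y^3.
General solution: 3x - 2y^3 - 2x^3 + 2x^3y^3 = C.


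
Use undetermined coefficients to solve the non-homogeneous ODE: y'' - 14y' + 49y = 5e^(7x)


Characteristic polynomial (r - 7)² = 0; repeated root r = 7.
y_h = (C₁ + C₂x)e^(7x). Forcing matches the repeated root (resonance), so try y_p = Ax² e^(7x).
Substitute and solve for A: 2A = 5, so A = 5/2.
General solution: y = (C₁ + C₂x + (5/2)x²)e^(7x).
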